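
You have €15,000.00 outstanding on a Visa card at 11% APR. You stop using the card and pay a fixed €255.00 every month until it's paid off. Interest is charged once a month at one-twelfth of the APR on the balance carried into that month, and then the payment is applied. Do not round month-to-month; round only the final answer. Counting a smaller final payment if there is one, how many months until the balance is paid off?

85 payments

Monthly rate r = 11%/12 = 0.916667% = 0.00916667.
Recurrence: B ← B·(1+r) − €255.00.
Month 1: interest €137.50; balance after payment €14,882.50.
Month 2: interest €136.42; balance after payment €14,763.92.
Closed form: n = −ln(1 − rB₀/P)/ln(1+r) = −ln(0.46078)/ln(1.00917) ≈ 84.913, so the balance reaches zero during payment 85.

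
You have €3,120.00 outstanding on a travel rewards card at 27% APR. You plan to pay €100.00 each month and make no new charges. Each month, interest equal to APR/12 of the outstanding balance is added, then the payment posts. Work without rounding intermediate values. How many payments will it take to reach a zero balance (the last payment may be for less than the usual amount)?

55 months

Monthly rate r = 27%/12 = 2.25% = 0.0225.
Recurrence: B ← B·(1+r) − €100.00.
Month 1: interest €70.20; balance after payment €3,090.20.
Month 2: interest €69.53; balance after payment €3,059.73.
Closed form: n = −ln(1 − rB₀/P)/ln(1+r) = −ln(0.298)/ln(1.0225) ≈ 54.410, so the balance reaches zero during payment 55.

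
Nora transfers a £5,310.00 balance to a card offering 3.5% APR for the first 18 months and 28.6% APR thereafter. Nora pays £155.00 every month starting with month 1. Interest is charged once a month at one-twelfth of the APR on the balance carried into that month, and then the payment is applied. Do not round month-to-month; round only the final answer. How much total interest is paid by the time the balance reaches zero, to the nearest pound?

£1,072

Promo months 1–18 at r₀ = 3.5%/12 = 0.00291667; months 19+ at r₁ = 28.6%/12 = 0.0238333.
After month 18: iterate B ← B·(1+r₀) − £155.00 for 18 months → £2,735.54.
Then at r₁ with £155.00/mo: n₂ = −ln(1 − r₁·B/P)/ln(1+r₁) ≈ 23.17 → 24 more payments.
Total paid = 41·£155.00 + £27.05 = £6,382.05; interest = £6,382.05 − £5,310.00 = £1,072.05.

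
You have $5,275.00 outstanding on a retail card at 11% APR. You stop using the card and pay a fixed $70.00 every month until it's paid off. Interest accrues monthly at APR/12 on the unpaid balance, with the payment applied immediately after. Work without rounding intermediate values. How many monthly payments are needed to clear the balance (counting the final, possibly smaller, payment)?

Monthly rate r = 11%/12 = 0.916667% = 0.00916667.
Recurrence: B ← B·(1+r) − $70.00.
Month 1: interest $48.35; balance after payment $5,253.35.
Month 2: interest $48.16; balance after payment $5,231.51.
Closed form: n = −ln(1 − rB₀/P)/ln(1+r) = −ln(0.30923)/ln(1.00917) ≈ 128.624, so the balance reaches zero during payment 129.

129 months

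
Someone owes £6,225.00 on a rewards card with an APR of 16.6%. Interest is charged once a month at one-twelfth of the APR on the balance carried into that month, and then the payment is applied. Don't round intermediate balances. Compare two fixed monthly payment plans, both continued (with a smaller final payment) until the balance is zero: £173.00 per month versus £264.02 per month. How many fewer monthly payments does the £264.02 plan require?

Monthly rate r = 16.6%/12 = 1.38333% = 0.0138333.
At £173.00/mo: n = ⌈−ln(1 − rB₀/P)/ln(1+r)⌉ = 51 payments (last £22.18); total interest = total paid − £6,225.00 = £2,447.18.
At £264.02/mo: 29 payments (last £194.11); total interest £1,361.67.
Payments saved = 51 − 29 = 22.

22 fewer payments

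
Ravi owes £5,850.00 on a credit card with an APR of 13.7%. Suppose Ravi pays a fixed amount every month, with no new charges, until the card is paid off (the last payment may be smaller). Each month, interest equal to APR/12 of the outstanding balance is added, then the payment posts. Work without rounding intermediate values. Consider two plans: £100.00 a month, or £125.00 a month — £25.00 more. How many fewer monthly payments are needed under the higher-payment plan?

30 fewer payments

Monthly rate r = 13.7%/12 = 1.14167% = 0.0114167.
At £100.00/mo: n = ⌈−ln(1 − rB₀/P)/ln(1+r)⌉ = 98 payments (last £9.75); total interest = total paid − £5,850.00 = £3,859.75.
At £125.00/mo: 68 payments (last £40.13); total interest £2,565.13.
Payments saved = 98 − 68 = 30.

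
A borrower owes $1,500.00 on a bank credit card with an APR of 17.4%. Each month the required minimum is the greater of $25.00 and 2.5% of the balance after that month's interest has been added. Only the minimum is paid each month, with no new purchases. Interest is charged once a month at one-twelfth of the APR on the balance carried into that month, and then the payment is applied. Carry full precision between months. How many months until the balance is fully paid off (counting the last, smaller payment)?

98 months

Monthly rate r = 17.4%/12 = 1.45% = 0.0145.
While 2.5% of the post-interest balance exceeds $25.00, each month B ← (B·(1+r))·(1 − 0.025), i.e. B shrinks by the factor (1+r)·0.975 = 0.98914.
This holds for months 1–39. Entering month 40 the balance is $979.72; 2.5% of the post-interest balance is now below $25.00, so the flat $25.00 minimum applies from here.
From month 40 a fixed $25.00 at rate r clears $979.72 in 59 more payments. Total: 39 + 59 = 98 months.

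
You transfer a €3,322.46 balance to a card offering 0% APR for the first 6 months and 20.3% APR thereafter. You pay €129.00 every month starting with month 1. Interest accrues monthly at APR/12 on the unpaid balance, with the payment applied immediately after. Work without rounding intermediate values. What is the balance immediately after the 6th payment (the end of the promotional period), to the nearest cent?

Promo months 1–6 at r₀ = 0%/12 = 0; months 7+ at r₁ = 20.3%/12 = 0.0169167.
After month 6 (no interest yet): B = €3,322.46 − 6·€129.00 = €2,548.46.

€2,548.46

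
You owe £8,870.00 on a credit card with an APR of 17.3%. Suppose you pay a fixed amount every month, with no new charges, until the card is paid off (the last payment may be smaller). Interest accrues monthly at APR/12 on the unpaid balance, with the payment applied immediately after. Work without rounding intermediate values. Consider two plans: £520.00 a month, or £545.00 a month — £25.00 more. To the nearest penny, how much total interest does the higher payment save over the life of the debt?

Monthly rate r = 17.3%/12 = 1.44167% = 0.0144167.
At £520.00/mo: n = ⌈−ln(1 − rB₀/P)/ln(1+r)⌉ = 20 payments (last £374.55); total interest = total paid − £8,870.00 = £1,384.55.
At £545.00/mo: 19 payments (last £372.26); total interest £1,312.26.
Interest saved = £1,384.55 − £1,312.26 = £72.29.

£72.29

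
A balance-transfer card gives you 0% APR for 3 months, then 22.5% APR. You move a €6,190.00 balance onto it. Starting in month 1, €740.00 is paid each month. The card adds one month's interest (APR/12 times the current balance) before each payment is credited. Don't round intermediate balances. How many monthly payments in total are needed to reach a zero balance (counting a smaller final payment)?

Promo months 1–3 at r₀ = 0%/12 = 0; months 4+ at r₁ = 22.5%/12 = 0.01875.
After month 3 (no interest yet): B = €6,190.00 − 3·€740.00 = €3,970.00.
Then at r₁ with €740.00/mo: n₂ = −ln(1 − r₁·B/P)/ln(1+r₁) ≈ 5.71 → 6 more payments.

9 payments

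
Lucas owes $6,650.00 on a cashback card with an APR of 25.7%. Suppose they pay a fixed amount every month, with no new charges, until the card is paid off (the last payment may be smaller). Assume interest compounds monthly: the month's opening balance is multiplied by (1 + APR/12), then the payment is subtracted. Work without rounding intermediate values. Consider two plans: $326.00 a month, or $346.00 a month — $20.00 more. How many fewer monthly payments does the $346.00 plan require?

Monthly rate r = 25.7%/12 = 2.14167% = 0.0214167.
At $326.00/mo: n = ⌈−ln(1 − rB₀/P)/ln(1+r)⌉ = 28 payments (last $32.72); total interest = total paid − $6,650.00 = $2,184.72.
At $346.00/mo: 26 payments (last $10.23); total interest $2,010.23.
Payments saved = 28 − 26 = 2.

2 fewer payments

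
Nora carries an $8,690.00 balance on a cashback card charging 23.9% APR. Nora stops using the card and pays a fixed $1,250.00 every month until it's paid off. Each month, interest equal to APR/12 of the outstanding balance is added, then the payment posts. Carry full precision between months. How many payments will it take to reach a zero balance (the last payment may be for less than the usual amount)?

8 months

Monthly rate r = 23.9%/12 = 1.99167% = 0.0199167.
Recurrence: B ← B·(1+r) − $1,250.00.
Month 1: interest $173.08; balance after payment $7,613.08.
Month 2: interest $151.63; balance after payment $6,514.70.
Closed form: n = −ln(1 − rB₀/P)/ln(1+r) = −ln(0.86154)/ln(1.01992) ≈ 7.557, so the balance reaches zero during payment 8.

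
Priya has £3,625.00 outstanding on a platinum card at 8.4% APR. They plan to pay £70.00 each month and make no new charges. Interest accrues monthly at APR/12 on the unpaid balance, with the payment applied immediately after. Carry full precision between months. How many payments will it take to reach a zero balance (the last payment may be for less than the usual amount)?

65 payments

Monthly rate r = 8.4%/12 = 0.7% = 0.007.
Recurrence: B ← B·(1+r) − £70.00.
Month 1: interest £25.38; balance after payment £3,580.38.
Month 2: interest £25.06; balance after payment £3,535.44.
Closed form: n = −ln(1 − rB₀/P)/ln(1+r) = −ln(0.6375)/ln(1.007) ≈ 64.539, so the balance reaches zero during payment 65.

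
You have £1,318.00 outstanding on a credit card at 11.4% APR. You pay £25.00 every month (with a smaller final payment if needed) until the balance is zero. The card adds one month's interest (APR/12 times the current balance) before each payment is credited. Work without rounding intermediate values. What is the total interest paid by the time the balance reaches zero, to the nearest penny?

£519.20

Monthly rate r = 11.4%/12 = 0.95% = 0.0095.
Payoff takes n = ⌈−ln(1 − rB₀/P)/ln(1+r)⌉ = ⌈73.487⌉ = 74 payments; the last is £12.20.
Total paid = 73·£25.00 + £12.20 = £1,837.20.
Total interest = total paid − principal = £1,837.20 − £1,318.00 = £519.20.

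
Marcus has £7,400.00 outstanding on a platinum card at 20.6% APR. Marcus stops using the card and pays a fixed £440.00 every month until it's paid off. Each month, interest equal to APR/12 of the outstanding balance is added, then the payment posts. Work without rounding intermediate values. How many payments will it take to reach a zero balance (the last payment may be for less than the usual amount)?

Monthly rate r = 20.6%/12 = 1.71667% = 0.0171667.
Recurrence: B ← B·(1+r) − £440.00.
Month 1: interest £127.03; balance after payment £7,087.03.
Month 2: interest £121.66; balance after payment £6,768.69.
Closed form: n = −ln(1 − rB₀/P)/ln(1+r) = −ln(0.71129)/ln(1.01717) ≈ 20.015, so the balance reaches zero during payment 21.

21 payments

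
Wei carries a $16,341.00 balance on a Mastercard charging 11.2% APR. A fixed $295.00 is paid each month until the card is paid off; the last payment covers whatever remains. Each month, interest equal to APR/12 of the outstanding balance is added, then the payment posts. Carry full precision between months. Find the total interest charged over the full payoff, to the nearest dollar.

Monthly rate r = 11.2%/12 = 0.933333% = 0.00933333.
Payoff takes n = ⌈−ln(1 − rB₀/P)/ln(1+r)⌉ = ⌈78.336⌉ = 79 payments; the last is $99.44.
Total paid = 78·$295.00 + $99.44 = $23,109.44.
Total interest = total paid − principal = $23,109.44 − $16,341.00 = $6,768.44.

$6,768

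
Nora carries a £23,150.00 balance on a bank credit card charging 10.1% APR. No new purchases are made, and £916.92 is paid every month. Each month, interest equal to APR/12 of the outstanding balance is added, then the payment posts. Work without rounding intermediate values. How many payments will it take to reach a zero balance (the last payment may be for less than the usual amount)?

29 months

Monthly rate r = 10.1%/12 = 0.841667% = 0.00841667.
Recurrence: B ← B·(1+r) − £916.92.
Month 1: interest £194.85; balance after payment £22,427.93.
Month 2: interest £188.77; balance after payment £21,699.77.
Closed form: n = −ln(1 − rB₀/P)/ln(1+r) = −ln(0.7875)/ln(1.00842) ≈ 28.503, so the balance reaches zero during payment 29.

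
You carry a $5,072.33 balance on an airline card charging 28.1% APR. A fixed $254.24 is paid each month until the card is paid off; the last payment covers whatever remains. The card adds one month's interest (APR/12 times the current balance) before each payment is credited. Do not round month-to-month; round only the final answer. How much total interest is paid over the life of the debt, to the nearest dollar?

Monthly rate r = 28.1%/12 = 2.34167% = 0.0234167.
Payoff takes n = ⌈−ln(1 − rB₀/P)/ln(1+r)⌉ = ⌈27.200⌉ = 28 payments; the last is $51.21.
Total paid = 27·$254.24 + $51.21 = $6,915.69.
Total interest = total paid − principal = $6,915.69 − $5,072.33 = $1,843.36.

$1,843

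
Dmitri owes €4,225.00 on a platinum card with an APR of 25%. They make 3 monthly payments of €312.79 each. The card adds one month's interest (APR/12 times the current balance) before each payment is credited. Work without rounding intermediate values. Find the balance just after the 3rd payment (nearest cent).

€3,536.55

Monthly rate r = 25%/12 = 2.08333% = 0.0208333.
Each month: B ← B·(1+r) − €312.79.
Month 1: interest €88.02; balance after payment €4,000.23.
Month 2: interest €83.34; balance after payment €3,770.78.
Month 3: interest €78.56; balance after payment €3,536.55.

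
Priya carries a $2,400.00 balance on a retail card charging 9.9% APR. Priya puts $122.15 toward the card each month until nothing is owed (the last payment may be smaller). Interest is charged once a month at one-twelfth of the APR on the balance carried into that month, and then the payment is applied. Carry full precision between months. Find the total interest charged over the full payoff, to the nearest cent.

$229.39

Monthly rate r = 9.9%/12 = 0.825% = 0.00825.
Payoff takes n = ⌈−ln(1 − rB₀/P)/ln(1+r)⌉ = ⌈21.525⌉ = 22 payments; the last is $64.24.
Total paid = 21·$122.15 + $64.24 = $2,629.39.
Total interest = total paid − principal = $2,629.39 − $2,400.00 = $229.39.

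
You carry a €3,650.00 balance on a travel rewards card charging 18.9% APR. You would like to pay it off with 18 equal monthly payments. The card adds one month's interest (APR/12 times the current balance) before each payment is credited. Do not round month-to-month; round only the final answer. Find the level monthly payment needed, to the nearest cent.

Monthly rate r = 18.9%/12 = 1.575% = 0.01575.
Level-payment amortization: P = B₀·r / (1 − (1+r)^(−n)) = 3650.00·0.01575 / (1 − 1.01575^(−18)).
Denominator 1 − (1+r)^(−18) = 0.245191048.
P = 57.4875 / 0.245191048 ≈ 234.46.

€234.46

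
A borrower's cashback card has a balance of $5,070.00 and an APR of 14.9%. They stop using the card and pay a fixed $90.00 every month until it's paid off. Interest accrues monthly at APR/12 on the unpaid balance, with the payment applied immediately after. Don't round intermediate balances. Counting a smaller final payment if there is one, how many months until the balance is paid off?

98 payments

Monthly rate r = 14.9%/12 = 1.24167% = 0.0124167.
Recurrence: B ← B·(1+r) − $90.00.
Month 1: interest $62.95; balance after payment $5,042.95.
Month 2: interest $62.62; balance after payment $5,015.57.
Closed form: n = −ln(1 − rB₀/P)/ln(1+r) = −ln(0.30053)/ln(1.01242) ≈ 97.423, so the balance reaches zero during payment 98.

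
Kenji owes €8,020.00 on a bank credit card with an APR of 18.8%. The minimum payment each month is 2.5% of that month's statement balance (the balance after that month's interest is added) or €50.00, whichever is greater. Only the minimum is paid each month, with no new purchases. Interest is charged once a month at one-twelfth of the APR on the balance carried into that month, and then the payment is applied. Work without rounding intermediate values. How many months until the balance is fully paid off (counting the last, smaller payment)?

206 months

Monthly rate r = 18.8%/12 = 1.56667% = 0.0156667.
While 2.5% of the post-interest balance exceeds €50.00, each month B ← (B·(1+r))·(1 − 0.025), i.e. B shrinks by the factor (1+r)·0.975 = 0.99028.
This holds for months 1–144. Entering month 145 the balance is €1,963.41; 2.5% of the post-interest balance is now below €50.00, so the flat €50.00 minimum applies from here.
From month 145 a fixed €50.00 at rate r clears €1,963.41 in 62 more payments. Total: 144 + 62 = 206 months.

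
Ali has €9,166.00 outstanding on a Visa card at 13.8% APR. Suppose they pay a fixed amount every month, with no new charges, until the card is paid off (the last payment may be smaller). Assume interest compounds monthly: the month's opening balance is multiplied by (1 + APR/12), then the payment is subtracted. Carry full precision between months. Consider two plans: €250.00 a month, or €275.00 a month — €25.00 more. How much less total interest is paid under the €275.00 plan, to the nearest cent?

Monthly rate r = 13.8%/12 = 1.15% = 0.0115.
At €250.00/mo: n = ⌈−ln(1 − rB₀/P)/ln(1+r)⌉ = 48 payments (last €221.76); total interest = total paid − €9,166.00 = €2,805.76.
At €275.00/mo: 43 payments (last €75.77); total interest €2,459.77.
Interest saved = €2,805.76 − €2,459.77 = €345.99.

€345.99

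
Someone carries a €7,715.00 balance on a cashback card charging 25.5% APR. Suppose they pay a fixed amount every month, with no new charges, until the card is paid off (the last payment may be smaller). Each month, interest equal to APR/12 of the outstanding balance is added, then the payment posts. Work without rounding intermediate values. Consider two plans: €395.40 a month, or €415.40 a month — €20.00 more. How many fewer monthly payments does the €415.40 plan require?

Monthly rate r = 25.5%/12 = 2.125% = 0.02125.
At €395.40/mo: n = ⌈−ln(1 − rB₀/P)/ln(1+r)⌉ = 26 payments (last €185.74); total interest = total paid − €7,715.00 = €2,355.74.
At €415.40/mo: 24 payments (last €362.86); total interest €2,202.06.
Payments saved = 26 − 24 = 2.

2 fewer payments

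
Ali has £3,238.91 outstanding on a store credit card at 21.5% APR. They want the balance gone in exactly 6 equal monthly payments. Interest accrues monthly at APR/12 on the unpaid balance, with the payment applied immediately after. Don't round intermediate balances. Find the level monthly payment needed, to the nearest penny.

£574.17

Monthly rate r = 21.5%/12 = 1.79167% = 0.0179167.
Level-payment amortization: P = B₀·r / (1 − (1+r)^(−n)) = 3238.91·0.0179167 / (1 − 1.01792^(−6)).
Denominator 1 − (1+r)^(−6) = 0.101068398.
P = 58.0305 / 0.101068398 ≈ 574.17.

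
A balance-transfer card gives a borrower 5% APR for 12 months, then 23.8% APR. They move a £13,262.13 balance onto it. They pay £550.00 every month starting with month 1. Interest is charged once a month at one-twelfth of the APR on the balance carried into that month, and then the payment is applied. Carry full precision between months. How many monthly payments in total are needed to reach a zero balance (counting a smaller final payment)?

28 payments

Promo months 1–12 at r₀ = 5%/12 = 0.00416667; months 13+ at r₁ = 23.8%/12 = 0.0198333.
After month 12: iterate B ← B·(1+r₀) − £550.00 for 12 months → £7,187.28.
Then at r₁ with £550.00/mo: n₂ = −ln(1 − r₁·B/P)/ln(1+r₁) ≈ 15.28 → 16 more payments.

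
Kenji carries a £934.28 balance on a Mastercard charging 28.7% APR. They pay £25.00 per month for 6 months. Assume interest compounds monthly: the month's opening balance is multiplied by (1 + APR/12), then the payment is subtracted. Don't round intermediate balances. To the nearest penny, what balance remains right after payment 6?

Monthly rate r = 28.7%/12 = 2.39167% = 0.0239167.
Each month: B ← B·(1+r) − £25.00.
Month 1: interest £22.34; balance after payment £931.62.
Month 2: interest £22.28; balance after payment £928.91.
Month 3: interest £22.22; balance after payment £926.12.
Month 4: interest £22.15; balance after payment £923.27.
Month 5: interest £22.08; balance after payment £920.35.
Month 6: interest £22.01; balance after payment £917.37.

£917.37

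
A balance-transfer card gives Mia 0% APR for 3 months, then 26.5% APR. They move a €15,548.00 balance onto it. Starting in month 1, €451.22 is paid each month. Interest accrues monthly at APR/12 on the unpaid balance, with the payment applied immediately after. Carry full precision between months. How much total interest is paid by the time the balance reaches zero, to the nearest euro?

€10,315

Promo months 1–3 at r₀ = 0%/12 = 0; months 4+ at r₁ = 26.5%/12 = 0.0220833.
After month 3 (no interest yet): B = €15,548.00 − 3·€451.22 = €14,194.34.
Then at r₁ with €451.22/mo: n₂ = −ln(1 − r₁·B/P)/ln(1+r₁) ≈ 54.32 → 55 more payments.
Total paid = 57·€451.22 + €143.74 = €25,863.28; interest = €25,863.28 − €15,548.00 = €10,315.28.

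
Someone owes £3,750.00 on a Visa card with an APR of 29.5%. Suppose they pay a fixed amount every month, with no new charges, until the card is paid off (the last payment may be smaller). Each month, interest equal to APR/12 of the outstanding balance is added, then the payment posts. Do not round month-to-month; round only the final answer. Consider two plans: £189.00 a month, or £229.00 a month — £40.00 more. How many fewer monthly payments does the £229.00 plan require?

6 fewer payments

Monthly rate r = 29.5%/12 = 2.45833% = 0.0245833.
At £189.00/mo: n = ⌈−ln(1 − rB₀/P)/ln(1+r)⌉ = 28 payments (last £103.67); total interest = total paid − £3,750.00 = £1,456.67.
At £229.00/mo: 22 payments (last £48.59); total interest £1,107.59.
Payments saved = 28 − 22 = 6.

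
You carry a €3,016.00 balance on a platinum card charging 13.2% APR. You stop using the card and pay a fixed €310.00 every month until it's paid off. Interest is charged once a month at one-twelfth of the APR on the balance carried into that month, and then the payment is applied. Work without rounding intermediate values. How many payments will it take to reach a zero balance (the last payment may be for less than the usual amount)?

Monthly rate r = 13.2%/12 = 1.1% = 0.011.
Recurrence: B ← B·(1+r) − €310.00.
Month 1: interest €33.18; balance after payment €2,739.18.
Month 2: interest €30.13; balance after payment €2,459.31.
Closed form: n = −ln(1 − rB₀/P)/ln(1+r) = −ln(0.89298)/ln(1.011) ≈ 10.347, so the balance reaches zero during payment 11.

11 payments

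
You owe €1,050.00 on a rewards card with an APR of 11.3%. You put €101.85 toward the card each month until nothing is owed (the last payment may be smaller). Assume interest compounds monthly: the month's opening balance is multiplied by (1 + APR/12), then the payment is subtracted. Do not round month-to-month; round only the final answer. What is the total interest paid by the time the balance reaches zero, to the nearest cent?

€59.76

Monthly rate r = 11.3%/12 = 0.941667% = 0.00941667.
Payoff takes n = ⌈−ln(1 − rB₀/P)/ln(1+r)⌉ = ⌈10.896⌉ = 11 payments; the last is €91.26.
Total paid = 10·€101.85 + €91.26 = €1,109.76.
Total interest = total paid − principal = €1,109.76 − €1,050.00 = €59.76.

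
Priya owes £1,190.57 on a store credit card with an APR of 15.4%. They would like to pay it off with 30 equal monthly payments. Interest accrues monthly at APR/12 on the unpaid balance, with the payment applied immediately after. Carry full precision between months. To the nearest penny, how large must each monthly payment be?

£48.07

Monthly rate r = 15.4%/12 = 1.28333% = 0.0128333.
Level-payment amortization: P = B₀·r / (1 − (1+r)^(−n)) = 1190.57·0.0128333 / (1 − 1.01283^(−30)).
Denominator 1 − (1+r)^(−30) = 0.317880569.
P = 15.279 / 0.317880569 ≈ 48.07.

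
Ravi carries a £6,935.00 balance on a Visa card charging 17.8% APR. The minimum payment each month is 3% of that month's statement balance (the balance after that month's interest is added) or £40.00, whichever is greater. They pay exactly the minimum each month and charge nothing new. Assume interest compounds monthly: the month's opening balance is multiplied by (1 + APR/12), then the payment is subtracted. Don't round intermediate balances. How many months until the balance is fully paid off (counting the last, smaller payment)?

Monthly rate r = 17.8%/12 = 1.48333% = 0.0148333.
While 3% of the post-interest balance exceeds £40.00, each month B ← (B·(1+r))·(1 − 0.03), i.e. B shrinks by the factor (1+r)·0.97 = 0.98439.
This holds for months 1–106. Entering month 107 the balance is £1,308.25; 3% of the post-interest balance is now below £40.00, so the flat £40.00 minimum applies from here.
From month 107 a fixed £40.00 at rate r clears £1,308.25 in 46 more payments. Total: 106 + 46 = 152 months.

152 months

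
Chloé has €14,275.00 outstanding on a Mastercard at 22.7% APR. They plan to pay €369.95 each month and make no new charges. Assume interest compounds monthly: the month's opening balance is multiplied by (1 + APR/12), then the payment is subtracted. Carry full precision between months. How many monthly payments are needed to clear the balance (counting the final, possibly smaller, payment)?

70 months

Monthly rate r = 22.7%/12 = 1.89167% = 0.0189167.
Recurrence: B ← B·(1+r) − €369.95.
Month 1: interest €270.04; balance after payment €14,175.09.
Month 2: interest €268.15; balance after payment €14,073.28.
Closed form: n = −ln(1 − rB₀/P)/ln(1+r) = −ln(0.27008)/ln(1.01892) ≈ 69.853, so the balance reaches zero during payment 70.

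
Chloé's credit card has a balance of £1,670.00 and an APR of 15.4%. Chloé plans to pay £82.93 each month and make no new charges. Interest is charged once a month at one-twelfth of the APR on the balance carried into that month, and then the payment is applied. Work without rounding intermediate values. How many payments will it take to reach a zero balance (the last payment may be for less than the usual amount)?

Monthly rate r = 15.4%/12 = 1.28333% = 0.0128333.
Recurrence: B ← B·(1+r) − £82.93.
Month 1: interest £21.43; balance after payment £1,608.50.
Month 2: interest £20.64; balance after payment £1,546.21.
Closed form: n = −ln(1 − rB₀/P)/ln(1+r) = −ln(0.74157)/ln(1.01283) ≈ 23.447, so the balance reaches zero during payment 24.

24 payments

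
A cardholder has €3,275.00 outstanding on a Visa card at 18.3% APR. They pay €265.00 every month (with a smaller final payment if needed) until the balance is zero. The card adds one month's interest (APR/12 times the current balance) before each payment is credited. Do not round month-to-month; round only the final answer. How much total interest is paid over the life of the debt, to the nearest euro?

€382

Monthly rate r = 18.3%/12 = 1.525% = 0.01525.
Payoff takes n = ⌈−ln(1 − rB₀/P)/ln(1+r)⌉ = ⌈13.798⌉ = 14 payments; the last is €211.78.
Total paid = 13·€265.00 + €211.78 = €3,656.78.
Total interest = total paid − principal = €3,656.78 − €3,275.00 = €381.78.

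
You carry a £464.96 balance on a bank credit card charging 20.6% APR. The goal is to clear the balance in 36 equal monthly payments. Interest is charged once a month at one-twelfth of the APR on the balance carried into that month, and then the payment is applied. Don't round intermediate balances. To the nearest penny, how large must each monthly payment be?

Monthly rate r = 20.6%/12 = 1.71667% = 0.0171667.
Level-payment amortization: P = B₀·r / (1 − (1+r)^(−n)) = 464.96·0.0171667 / (1 − 1.01717^(−36)).
Denominator 1 − (1+r)^(−36) = 0.458144239.
P = 7.98181 / 0.458144239 ≈ 17.42.

£17.42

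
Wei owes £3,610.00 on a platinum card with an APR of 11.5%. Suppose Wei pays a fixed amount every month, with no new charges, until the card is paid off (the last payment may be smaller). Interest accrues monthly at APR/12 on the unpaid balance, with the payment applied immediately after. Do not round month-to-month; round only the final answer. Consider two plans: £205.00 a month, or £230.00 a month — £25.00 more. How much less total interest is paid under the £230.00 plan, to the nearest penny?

Monthly rate r = 11.5%/12 = 0.958333% = 0.00958333.
At £205.00/mo: n = ⌈−ln(1 − rB₀/P)/ln(1+r)⌉ = 20 payments (last £78.05); total interest = total paid − £3,610.00 = £363.05.
At £230.00/mo: 18 payments (last £21.03); total interest £321.03.
Interest saved = £363.05 − £321.03 = £42.02.

£42.02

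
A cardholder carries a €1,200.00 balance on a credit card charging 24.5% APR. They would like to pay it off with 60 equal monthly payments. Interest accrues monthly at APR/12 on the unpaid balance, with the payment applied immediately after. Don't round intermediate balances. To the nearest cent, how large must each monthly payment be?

€34.87

Monthly rate r = 24.5%/12 = 2.04167% = 0.0204167.
Level-payment amortization: P = B₀·r / (1 − (1+r)^(−n)) = 1200.00·0.0204167 / (1 − 1.02042^(−60)).
Denominator 1 − (1+r)^(−60) = 0.702595596.
P = 24.5 / 0.702595596 ≈ 34.87.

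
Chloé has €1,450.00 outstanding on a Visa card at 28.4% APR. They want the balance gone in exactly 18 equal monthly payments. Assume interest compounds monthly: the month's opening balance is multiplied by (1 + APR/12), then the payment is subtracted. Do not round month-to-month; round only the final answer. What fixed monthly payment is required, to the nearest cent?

Monthly rate r = 28.4%/12 = 2.36667% = 0.0236667.
Level-payment amortization: P = B₀·r / (1 − (1+r)^(−n)) = 1450.00·0.0236667 / (1 − 1.02367^(−18)).
Denominator 1 − (1+r)^(−18) = 0.343634283.
P = 34.3167 / 0.343634283 ≈ 99.86.

€99.86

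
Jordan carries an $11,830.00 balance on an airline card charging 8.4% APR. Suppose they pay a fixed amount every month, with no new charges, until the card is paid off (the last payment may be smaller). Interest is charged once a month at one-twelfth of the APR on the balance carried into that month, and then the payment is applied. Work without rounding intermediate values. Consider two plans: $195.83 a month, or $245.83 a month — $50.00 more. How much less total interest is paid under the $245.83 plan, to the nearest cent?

$955.54

Monthly rate r = 8.4%/12 = 0.7% = 0.007.
At $195.83/mo: n = ⌈−ln(1 − rB₀/P)/ln(1+r)⌉ = 79 payments (last $156.88); total interest = total paid − $11,830.00 = $3,601.62.
At $245.83/mo: 59 payments (last $217.94); total interest $2,646.08.
Interest saved = $3,601.62 − $2,646.08 = $955.54.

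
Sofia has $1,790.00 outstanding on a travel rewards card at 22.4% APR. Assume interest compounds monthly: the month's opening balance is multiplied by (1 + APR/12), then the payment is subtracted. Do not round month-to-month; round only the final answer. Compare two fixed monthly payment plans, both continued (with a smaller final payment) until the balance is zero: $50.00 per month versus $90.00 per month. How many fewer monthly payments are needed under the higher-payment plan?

Monthly rate r = 22.4%/12 = 1.86667% = 0.0186667.
At $50.00/mo: n = ⌈−ln(1 − rB₀/P)/ln(1+r)⌉ = 60 payments (last $33.20); total interest = total paid − $1,790.00 = $1,193.20.
At $90.00/mo: 26 payments (last $8.20); total interest $468.20.
Payments saved = 60 − 26 = 34.

34 fewer payments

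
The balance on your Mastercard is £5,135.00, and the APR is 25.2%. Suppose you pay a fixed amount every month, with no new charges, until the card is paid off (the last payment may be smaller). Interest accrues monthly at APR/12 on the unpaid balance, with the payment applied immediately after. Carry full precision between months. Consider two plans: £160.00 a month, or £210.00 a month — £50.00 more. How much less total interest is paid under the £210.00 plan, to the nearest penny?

Monthly rate r = 25.2%/12 = 2.1% = 0.021.
At £160.00/mo: n = ⌈−ln(1 − rB₀/P)/ln(1+r)⌉ = 54 payments (last £148.60); total interest = total paid − £5,135.00 = £3,493.60.
At £210.00/mo: 35 payments (last £141.06); total interest £2,146.06.
Interest saved = £3,493.60 − £2,146.06 = £1,347.54.

£1,347.54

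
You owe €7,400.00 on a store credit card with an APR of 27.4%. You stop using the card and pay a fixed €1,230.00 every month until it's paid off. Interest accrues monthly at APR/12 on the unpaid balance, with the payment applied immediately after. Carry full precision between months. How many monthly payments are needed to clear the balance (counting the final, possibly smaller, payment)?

Monthly rate r = 27.4%/12 = 2.28333% = 0.0228333.
Recurrence: B ← B·(1+r) − €1,230.00.
Month 1: interest €168.97; balance after payment €6,338.97.
Month 2: interest €144.74; balance after payment €5,253.71.
Closed form: n = −ln(1 − rB₀/P)/ln(1+r) = −ln(0.86263)/ln(1.02283) ≈ 6.545, so the balance reaches zero during payment 7.

7 payments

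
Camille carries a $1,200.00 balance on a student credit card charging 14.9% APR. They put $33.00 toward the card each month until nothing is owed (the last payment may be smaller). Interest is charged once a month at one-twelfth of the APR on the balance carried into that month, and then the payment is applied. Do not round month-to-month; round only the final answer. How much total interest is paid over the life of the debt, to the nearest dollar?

Monthly rate r = 14.9%/12 = 1.24167% = 0.0124167.
Payoff takes n = ⌈−ln(1 − rB₀/P)/ln(1+r)⌉ = ⌈48.670⌉ = 49 payments; the last is $22.15.
Total paid = 48·$33.00 + $22.15 = $1,606.15.
Total interest = total paid − principal = $1,606.15 − $1,200.00 = $406.15.

$406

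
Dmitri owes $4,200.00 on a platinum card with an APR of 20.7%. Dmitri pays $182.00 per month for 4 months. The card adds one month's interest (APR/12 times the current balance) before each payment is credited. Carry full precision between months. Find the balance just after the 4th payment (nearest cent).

Monthly rate r = 20.7%/12 = 1.725% = 0.01725.
Each month: B ← B·(1+r) − $182.00.
Month 1: interest $72.45; balance after payment $4,090.45.
Month 2: interest $70.56; balance after payment $3,979.01.
Month 3: interest $68.64; balance after payment $3,865.65.
Month 4: interest $66.68; balance after payment $3,750.33.

$3,750.33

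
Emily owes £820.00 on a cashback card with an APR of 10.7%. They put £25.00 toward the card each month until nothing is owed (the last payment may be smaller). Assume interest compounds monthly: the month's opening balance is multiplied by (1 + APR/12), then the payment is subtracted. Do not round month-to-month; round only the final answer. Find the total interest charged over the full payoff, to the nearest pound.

£154

Monthly rate r = 10.7%/12 = 0.891667% = 0.00891667.
Payoff takes n = ⌈−ln(1 − rB₀/P)/ln(1+r)⌉ = ⌈38.973⌉ = 39 payments; the last is £24.33.
Total paid = 38·£25.00 + £24.33 = £974.33.
Total interest = total paid − principal = £974.33 − £820.00 = £154.33.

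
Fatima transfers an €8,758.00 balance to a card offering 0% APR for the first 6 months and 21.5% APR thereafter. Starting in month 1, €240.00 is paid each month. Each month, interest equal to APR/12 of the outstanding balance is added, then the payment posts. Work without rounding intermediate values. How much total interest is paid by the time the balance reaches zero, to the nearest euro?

Promo months 1–6 at r₀ = 0%/12 = 0; months 7+ at r₁ = 21.5%/12 = 0.0179167.
After month 6 (no interest yet): B = €8,758.00 − 6·€240.00 = €7,318.00.
Then at r₁ with €240.00/mo: n₂ = −ln(1 − r₁·B/P)/ln(1+r₁) ≈ 44.51 → 45 more payments.
Total paid = 50·€240.00 + €121.96 = €12,121.96; interest = €12,121.96 − €8,758.00 = €3,363.96.

€3,364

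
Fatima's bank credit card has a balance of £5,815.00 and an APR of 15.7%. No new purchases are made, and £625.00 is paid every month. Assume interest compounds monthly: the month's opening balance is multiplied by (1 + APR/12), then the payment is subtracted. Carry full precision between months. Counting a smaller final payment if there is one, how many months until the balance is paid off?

10 months

Monthly rate r = 15.7%/12 = 1.30833% = 0.0130833.
Recurrence: B ← B·(1+r) − £625.00.
Month 1: interest £76.08; balance after payment £5,266.08.
Month 2: interest £68.90; balance after payment £4,709.98.
Closed form: n = −ln(1 − rB₀/P)/ln(1+r) = −ln(0.87827)/ln(1.01308) ≈ 9.986, so the balance reaches zero during payment 10.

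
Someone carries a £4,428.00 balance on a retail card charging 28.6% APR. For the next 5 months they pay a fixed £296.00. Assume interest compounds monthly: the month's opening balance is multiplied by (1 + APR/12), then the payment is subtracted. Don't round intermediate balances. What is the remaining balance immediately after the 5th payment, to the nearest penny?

Monthly rate r = 28.6%/12 = 2.38333% = 0.0238333.
Each month: B ← B·(1+r) − £296.00.
Month 1: interest £105.53; balance after payment £4,237.53.
Month 2: interest £100.99; balance after payment £4,042.53.
Month 3: interest £96.35; balance after payment £3,842.88.
Month 4: interest £91.59; balance after payment £3,638.46.
Month 5: interest £86.72; balance after payment £3,429.18.

£3,429.18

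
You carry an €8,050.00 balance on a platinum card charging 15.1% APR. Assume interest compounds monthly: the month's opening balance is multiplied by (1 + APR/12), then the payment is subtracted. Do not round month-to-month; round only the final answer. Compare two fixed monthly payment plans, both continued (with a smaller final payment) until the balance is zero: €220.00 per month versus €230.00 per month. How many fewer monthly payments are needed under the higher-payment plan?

Monthly rate r = 15.1%/12 = 1.25833% = 0.0125833.
At €220.00/mo: n = ⌈−ln(1 − rB₀/P)/ln(1+r)⌉ = 50 payments (last €75.20); total interest = total paid − €8,050.00 = €2,805.20.
At €230.00/mo: 47 payments (last €98.59); total interest €2,628.59.
Payments saved = 50 − 47 = 3.

3 fewer payments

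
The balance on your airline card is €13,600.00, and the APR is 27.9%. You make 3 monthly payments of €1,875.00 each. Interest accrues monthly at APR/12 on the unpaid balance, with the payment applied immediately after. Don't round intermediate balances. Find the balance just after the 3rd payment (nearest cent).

Monthly rate r = 27.9%/12 = 2.325% = 0.02325.
Each month: B ← B·(1+r) − €1,875.00.
Month 1: interest €316.20; balance after payment €12,041.20.
Month 2: interest €279.96; balance after payment €10,446.16.
Month 3: interest €242.87; balance after payment €8,814.03.

€8,814.03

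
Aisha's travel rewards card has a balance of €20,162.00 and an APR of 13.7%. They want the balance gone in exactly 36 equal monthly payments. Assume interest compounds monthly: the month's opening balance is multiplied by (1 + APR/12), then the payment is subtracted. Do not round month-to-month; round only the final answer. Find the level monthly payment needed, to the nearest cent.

Monthly rate r = 13.7%/12 = 1.14167% = 0.0114167.
Level-payment amortization: P = B₀·r / (1 − (1+r)^(−n)) = 20162.00·0.0114167 / (1 − 1.01142^(−36)).
Denominator 1 − (1+r)^(−36) = 0.335467558.
P = 230.183 / 0.335467558 ≈ 686.16.

€686.16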